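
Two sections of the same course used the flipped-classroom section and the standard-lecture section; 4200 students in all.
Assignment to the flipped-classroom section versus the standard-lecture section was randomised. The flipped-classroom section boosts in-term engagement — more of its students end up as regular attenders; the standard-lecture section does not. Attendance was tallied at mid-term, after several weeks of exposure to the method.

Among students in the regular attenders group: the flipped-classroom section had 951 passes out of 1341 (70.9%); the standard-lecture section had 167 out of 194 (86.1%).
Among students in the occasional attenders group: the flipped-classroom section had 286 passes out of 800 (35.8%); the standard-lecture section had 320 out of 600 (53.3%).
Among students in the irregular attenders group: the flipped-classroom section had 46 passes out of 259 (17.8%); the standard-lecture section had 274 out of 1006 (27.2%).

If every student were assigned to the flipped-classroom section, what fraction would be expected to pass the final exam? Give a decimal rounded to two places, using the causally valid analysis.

Mid-term attendance is downstream of the teaching method. One should not condition on a consequence of treatment, so the overall rates are the right comparison.
So P(outcome | do(the flipped-classroom section)) is just the pooled rate for the flipped-classroom section: 1283/2400 = 0.535.

0.53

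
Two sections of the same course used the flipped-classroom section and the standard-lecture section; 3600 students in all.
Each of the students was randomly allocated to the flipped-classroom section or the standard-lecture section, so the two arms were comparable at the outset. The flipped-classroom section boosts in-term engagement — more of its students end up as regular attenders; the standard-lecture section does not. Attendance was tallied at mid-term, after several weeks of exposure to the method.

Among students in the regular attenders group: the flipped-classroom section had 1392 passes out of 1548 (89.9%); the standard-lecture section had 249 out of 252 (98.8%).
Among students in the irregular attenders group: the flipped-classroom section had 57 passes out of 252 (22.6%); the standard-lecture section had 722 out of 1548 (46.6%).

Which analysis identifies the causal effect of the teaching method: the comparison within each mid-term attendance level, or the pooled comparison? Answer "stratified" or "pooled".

Mid-term attendance here is a post-treatment variable shaped by the teaching method; conditioning on it would introduce bias rather than remove it. The overall comparison is the causal one.
Pooled: the flipped-classroom section 80.5% vs the standard-lecture section 53.9%; the flipped-classroom section is higher overall.

pooled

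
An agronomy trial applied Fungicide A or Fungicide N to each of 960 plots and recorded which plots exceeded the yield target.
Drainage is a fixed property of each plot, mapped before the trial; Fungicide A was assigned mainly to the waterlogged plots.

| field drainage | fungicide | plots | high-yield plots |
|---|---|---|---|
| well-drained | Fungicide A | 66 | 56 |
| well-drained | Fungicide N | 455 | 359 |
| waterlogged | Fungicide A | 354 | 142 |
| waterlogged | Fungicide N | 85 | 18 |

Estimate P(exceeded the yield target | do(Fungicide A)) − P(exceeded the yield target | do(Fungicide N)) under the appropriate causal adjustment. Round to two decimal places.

Field drainage is set before the fungicide has any effect — it is not caused by the fungicide — and it independently drives the outcome. That makes it a confounder, so the causal comparison is within field drainage levels.
Adjusting over the population distribution of field drainage: 0.543·(0.848−0.789) + 0.457·(0.401−0.212) = +0.119.

+0.12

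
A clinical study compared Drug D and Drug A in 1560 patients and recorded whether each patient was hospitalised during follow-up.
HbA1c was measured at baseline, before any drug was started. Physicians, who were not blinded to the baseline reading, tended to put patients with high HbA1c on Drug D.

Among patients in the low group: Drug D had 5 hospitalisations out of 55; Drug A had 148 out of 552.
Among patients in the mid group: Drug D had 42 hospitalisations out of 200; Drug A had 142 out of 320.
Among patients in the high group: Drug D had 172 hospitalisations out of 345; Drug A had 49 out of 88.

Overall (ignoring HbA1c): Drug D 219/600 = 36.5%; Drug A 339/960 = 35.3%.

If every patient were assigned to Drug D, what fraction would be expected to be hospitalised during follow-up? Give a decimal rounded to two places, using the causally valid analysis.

Nothing the drug does changes HbA1c; the imbalance is an allocation artefact. With HbA1c also predicting the outcome, the pooled figure is confounded, and the within-stratum comparison is the causal one.
Standardising Drug D to the population HbA1c mix: 0.389·5/55 + 0.333·42/200 + 0.278·172/345 = 0.244.

0.24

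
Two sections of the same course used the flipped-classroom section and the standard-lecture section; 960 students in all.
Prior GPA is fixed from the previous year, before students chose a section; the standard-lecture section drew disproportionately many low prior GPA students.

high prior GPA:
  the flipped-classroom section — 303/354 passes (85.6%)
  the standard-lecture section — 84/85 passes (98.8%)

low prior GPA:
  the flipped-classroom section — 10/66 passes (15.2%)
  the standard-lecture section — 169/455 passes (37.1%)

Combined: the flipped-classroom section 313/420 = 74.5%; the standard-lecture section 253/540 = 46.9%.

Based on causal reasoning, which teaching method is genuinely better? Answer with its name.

The imbalance in prior GPA band arose from how students were allocated, not from anything the teaching method did; and prior GPA band independently affects the outcome. The pooled gap is confounded — condition on prior GPA band.
Within each level — high prior GPA: 85.6% vs 98.8%; low prior GPA: 15.2% vs 37.1% — the standard-lecture section is higher every time.

the standard-lecture section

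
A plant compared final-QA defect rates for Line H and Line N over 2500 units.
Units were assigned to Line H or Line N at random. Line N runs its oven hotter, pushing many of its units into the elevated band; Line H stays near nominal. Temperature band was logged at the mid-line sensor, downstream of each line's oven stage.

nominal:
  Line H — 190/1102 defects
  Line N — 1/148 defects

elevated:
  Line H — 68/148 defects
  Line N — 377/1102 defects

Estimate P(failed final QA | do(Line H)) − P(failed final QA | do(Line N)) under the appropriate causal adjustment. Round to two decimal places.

The distribution of in-process temperature band is itself part of what the line does — it is an intermediate outcome. Holding it fixed would remove that part of the effect; the total effect is the pooled difference.
The causal difference is the pooled difference: 0.206 − 0.302 = -0.096.

-0.10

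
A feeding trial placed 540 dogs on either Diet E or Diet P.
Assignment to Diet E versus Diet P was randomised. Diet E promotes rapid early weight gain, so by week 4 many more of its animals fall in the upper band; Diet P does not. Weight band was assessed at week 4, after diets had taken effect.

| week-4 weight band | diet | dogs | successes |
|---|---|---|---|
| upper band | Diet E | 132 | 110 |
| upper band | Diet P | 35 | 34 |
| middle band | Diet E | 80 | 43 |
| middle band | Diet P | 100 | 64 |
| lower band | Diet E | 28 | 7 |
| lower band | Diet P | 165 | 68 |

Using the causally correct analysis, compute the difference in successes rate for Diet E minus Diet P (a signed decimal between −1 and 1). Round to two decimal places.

+0.11

Week-4 weight band is recorded after the diet and is itself shifted by it — it sits on the causal path from diet to outcome. Conditioning on a mediator would strip out part of the effect we want; the pooled comparison gives the total causal effect.
The causal difference is the pooled difference: 0.667 − 0.553 = +0.113.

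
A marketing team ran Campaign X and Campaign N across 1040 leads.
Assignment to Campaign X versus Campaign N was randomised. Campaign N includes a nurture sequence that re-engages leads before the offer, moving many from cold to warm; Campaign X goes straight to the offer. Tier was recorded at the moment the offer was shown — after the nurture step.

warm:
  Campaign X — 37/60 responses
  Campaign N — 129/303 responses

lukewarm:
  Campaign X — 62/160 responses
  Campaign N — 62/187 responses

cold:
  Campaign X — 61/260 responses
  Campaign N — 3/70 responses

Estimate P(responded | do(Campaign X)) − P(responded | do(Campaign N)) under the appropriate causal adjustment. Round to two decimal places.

-0.01

Stratifying would compare campaigns among leads the campaigns themselves sorted into engagement tier groups — a form of selection on an intermediate. The unconditioned pooled rates give the total causal effect.
The causal difference is the pooled difference: 0.333 − 0.346 = -0.013.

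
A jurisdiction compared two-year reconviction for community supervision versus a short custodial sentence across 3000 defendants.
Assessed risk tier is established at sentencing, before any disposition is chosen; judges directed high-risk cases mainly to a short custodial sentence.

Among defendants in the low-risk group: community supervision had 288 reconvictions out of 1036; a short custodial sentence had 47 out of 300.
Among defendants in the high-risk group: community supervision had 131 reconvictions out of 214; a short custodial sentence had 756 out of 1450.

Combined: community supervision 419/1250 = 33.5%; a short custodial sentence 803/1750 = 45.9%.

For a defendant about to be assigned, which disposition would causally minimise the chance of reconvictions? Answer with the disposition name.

a short custodial sentence

Assessed risk tier differs across dispositions for reasons unrelated to any effect of the disposition itself, and it separately predicts the outcome — a classic confounder. We must compare within assessed risk tier levels.
Within each level — low-risk: 27.8% vs 15.7%; high-risk: 61.2% vs 52.1% — a short custodial sentence is lower every time.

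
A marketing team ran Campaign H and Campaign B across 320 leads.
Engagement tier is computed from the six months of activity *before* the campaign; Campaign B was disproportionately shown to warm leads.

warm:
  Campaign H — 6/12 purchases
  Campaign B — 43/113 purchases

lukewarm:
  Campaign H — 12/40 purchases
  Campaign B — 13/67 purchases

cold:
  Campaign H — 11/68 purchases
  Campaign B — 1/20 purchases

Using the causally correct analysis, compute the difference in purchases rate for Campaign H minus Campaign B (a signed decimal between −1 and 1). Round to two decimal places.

Engagement tier differs across campaigns for reasons unrelated to any effect of the campaign itself, and it separately predicts the outcome — a classic confounder. We must compare within engagement tier levels.
Adjusting over the population distribution of engagement tier: 0.391·(0.500−0.381) + 0.334·(0.300−0.194) + 0.275·(0.162−0.050) = +0.113.

+0.11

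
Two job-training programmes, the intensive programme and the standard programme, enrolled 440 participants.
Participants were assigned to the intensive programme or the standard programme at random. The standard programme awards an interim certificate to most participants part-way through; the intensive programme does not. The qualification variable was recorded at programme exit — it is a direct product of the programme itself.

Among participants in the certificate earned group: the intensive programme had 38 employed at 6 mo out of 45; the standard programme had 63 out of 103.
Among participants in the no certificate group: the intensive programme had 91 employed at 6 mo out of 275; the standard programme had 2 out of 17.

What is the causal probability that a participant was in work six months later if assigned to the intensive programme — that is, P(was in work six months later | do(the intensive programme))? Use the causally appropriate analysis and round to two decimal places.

0.40

Stratifying would compare programmes among participants the programmes themselves sorted into qualification attained during the programme groups — a form of selection on an intermediate. The unconditioned pooled rates give the total causal effect.
So P(outcome | do(the intensive programme)) is just the pooled rate for the intensive programme: 129/320 = 0.403.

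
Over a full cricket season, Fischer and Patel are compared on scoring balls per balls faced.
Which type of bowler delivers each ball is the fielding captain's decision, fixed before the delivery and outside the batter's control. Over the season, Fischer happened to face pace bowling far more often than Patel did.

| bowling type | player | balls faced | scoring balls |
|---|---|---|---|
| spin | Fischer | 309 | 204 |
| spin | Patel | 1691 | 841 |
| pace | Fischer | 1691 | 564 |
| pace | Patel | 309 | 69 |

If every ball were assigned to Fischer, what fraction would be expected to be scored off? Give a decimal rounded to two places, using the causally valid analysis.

0.50

Bowling type is set before the player has any effect — it is not caused by the player — and it independently drives the outcome. That makes it a confounder, so the causal comparison is within bowling type levels.
Standardising Fischer to the population bowling type mix: 0.500·204/309 + 0.500·564/1691 = 0.497.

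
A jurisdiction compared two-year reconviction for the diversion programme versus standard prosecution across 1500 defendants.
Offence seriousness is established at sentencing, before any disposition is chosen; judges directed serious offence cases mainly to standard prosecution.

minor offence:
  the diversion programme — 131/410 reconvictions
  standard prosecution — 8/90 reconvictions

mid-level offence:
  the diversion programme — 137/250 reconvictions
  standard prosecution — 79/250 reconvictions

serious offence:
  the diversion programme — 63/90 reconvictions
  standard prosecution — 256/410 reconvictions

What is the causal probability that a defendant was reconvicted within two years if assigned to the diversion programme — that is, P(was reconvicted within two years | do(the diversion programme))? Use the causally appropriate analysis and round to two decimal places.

Offence seriousness is set before the disposition has any effect — it is not caused by the disposition — and it independently drives the outcome. That makes it a confounder, so the causal comparison is within offence seriousness levels.
Standardising the diversion programme to the population offence seriousness mix: 0.333·131/410 + 0.333·137/250 + 0.333·63/90 = 0.523.

0.52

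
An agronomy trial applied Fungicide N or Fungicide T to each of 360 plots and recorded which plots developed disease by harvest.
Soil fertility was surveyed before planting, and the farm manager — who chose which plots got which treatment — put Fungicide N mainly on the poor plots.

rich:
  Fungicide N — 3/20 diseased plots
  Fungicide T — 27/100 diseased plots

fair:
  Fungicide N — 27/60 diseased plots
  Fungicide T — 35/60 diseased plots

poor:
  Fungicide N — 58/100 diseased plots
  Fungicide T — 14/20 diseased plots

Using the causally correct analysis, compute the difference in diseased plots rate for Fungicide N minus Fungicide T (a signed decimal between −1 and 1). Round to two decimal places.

Since soil fertility is a pre-existing factor (not a product of the fungicide) and it affects the outcome on its own, it is a confounder. The stratified rates, not the pooled rate, identify the causal effect.
Adjusting over the population distribution of soil fertility: 0.333·(0.150−0.270) + 0.333·(0.450−0.583) + 0.333·(0.580−0.700) = -0.124.

-0.12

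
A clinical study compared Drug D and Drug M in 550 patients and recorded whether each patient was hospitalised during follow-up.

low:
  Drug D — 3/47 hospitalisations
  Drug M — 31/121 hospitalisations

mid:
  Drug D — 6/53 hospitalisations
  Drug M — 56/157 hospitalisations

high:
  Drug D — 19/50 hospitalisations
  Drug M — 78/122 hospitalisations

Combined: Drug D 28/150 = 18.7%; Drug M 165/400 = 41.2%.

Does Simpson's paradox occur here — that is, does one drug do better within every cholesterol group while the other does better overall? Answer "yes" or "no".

no

Within each cholesterol level (low 6.4% vs 25.6%; mid 11.3% vs 35.7%; high 38.0% vs 63.9%), Drug D has the lower rate every time. Pooled: 18.7% vs 41.2% — Drug D has the lower rate overall. They agree.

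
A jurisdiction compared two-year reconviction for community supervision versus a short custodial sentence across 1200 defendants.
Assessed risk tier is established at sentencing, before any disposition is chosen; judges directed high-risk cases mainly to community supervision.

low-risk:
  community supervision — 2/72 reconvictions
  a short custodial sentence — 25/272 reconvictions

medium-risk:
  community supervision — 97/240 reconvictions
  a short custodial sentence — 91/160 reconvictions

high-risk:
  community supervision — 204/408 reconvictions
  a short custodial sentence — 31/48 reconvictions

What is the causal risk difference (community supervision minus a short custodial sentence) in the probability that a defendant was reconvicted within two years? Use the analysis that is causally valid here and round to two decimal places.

Assessed risk tier is set before the disposition has any effect — it is not caused by the disposition — and it independently drives the outcome. That makes it a confounder, so the causal comparison is within assessed risk tier levels.
Adjusting over the population distribution of assessed risk tier: 0.287·(0.028−0.092) + 0.333·(0.404−0.569) + 0.380·(0.500−0.646) = -0.129.

-0.13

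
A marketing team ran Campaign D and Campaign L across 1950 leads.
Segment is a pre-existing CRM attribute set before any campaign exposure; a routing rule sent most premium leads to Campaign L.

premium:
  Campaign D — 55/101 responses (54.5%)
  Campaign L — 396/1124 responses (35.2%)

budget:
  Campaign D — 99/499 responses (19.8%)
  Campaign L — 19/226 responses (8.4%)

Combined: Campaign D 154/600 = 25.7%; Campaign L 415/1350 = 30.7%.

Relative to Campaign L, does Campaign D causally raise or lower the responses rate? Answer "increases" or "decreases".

Campaign D is higher inside every customer segment stratum but Campaign L is higher in aggregate. Whether to stratify depends on how customer segment relates to the campaign.
Customer segment is set before the campaign has any effect — it is not caused by the campaign — and it independently drives the outcome. That makes it a confounder, so the causal comparison is within customer segment levels.
Within each level — premium: 54.5% vs 35.2%; budget: 19.8% vs 8.4% — Campaign D is higher every time.

increases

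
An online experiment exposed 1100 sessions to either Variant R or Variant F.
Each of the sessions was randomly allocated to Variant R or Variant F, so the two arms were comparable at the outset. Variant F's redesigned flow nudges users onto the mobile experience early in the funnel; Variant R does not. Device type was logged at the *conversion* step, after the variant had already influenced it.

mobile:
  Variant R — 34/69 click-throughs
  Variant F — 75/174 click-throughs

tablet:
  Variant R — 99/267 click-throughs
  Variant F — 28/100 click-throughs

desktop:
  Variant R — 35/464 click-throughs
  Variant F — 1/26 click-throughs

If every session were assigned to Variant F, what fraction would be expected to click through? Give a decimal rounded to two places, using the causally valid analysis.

Device type here is a post-treatment variable shaped by the variant; conditioning on it would introduce bias rather than remove it. The overall comparison is the causal one.
So P(outcome | do(Variant F)) is just the pooled rate for Variant F: 104/300 = 0.347.

0.35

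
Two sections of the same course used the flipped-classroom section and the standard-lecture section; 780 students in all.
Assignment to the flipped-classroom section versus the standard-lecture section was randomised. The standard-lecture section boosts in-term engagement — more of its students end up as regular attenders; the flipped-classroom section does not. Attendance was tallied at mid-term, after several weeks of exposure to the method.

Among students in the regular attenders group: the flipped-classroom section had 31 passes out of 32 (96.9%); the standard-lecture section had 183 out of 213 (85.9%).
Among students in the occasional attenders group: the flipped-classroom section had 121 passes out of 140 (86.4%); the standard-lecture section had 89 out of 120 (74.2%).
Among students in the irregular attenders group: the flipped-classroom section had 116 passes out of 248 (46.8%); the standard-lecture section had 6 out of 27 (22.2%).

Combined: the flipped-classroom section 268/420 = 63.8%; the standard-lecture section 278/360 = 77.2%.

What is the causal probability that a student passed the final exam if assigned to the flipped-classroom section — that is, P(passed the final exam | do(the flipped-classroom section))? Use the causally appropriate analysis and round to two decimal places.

The stratified and pooled comparisons disagree (the flipped-classroom section wins within each mid-term attendance; the standard-lecture section wins overall), so the answer turns on the causal role of mid-term attendance.
Mid-term attendance lies on the pathway teaching method → mid-term attendance → outcome, so adjusting for it blocks the indirect effect. For the total causal effect of teaching method, use the unadjusted pooled rates.
So P(outcome | do(the flipped-classroom section)) is just the pooled rate for the flipped-classroom section: 268/420 = 0.638.

0.64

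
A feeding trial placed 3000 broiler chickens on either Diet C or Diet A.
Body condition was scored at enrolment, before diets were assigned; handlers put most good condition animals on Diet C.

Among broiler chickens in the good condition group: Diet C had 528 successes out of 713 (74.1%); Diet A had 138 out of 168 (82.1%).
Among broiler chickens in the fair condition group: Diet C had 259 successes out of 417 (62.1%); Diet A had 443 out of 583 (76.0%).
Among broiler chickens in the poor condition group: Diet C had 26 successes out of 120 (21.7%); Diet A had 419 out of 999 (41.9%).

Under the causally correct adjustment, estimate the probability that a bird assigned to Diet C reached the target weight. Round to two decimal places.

0.51

The starting body condition-specific comparison favours Diet A throughout, but the pooled figures favour Diet C. The question is whether to condition on starting body condition.
Since starting body condition is a pre-existing factor (not a product of the diet) and it affects the outcome on its own, it is a confounder. The stratified rates, not the pooled rate, identify the causal effect.
Standardising Diet C to the population starting body condition mix: 0.294·528/713 + 0.333·259/417 + 0.373·26/120 = 0.505.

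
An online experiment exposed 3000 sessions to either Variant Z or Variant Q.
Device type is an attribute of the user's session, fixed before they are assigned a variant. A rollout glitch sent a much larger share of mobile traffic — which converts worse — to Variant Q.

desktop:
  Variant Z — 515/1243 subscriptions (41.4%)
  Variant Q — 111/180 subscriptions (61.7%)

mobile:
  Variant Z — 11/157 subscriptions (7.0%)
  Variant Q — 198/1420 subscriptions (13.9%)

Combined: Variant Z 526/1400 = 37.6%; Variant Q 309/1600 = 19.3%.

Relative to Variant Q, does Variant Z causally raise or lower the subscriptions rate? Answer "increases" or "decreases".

The stratified and pooled comparisons disagree (Variant Q wins within each device type; Variant Z wins overall), so the answer turns on the causal role of device type.
Device type satisfies the back-door criterion: it is not a descendant of the variant, and it blocks the spurious path from variant to outcome. Adjusting for it (i.e., using the within-device type rates) gives the causal effect.
Within each level — desktop: 41.4% vs 61.7%; mobile: 7.0% vs 13.9% — Variant Q is higher every time.

decreases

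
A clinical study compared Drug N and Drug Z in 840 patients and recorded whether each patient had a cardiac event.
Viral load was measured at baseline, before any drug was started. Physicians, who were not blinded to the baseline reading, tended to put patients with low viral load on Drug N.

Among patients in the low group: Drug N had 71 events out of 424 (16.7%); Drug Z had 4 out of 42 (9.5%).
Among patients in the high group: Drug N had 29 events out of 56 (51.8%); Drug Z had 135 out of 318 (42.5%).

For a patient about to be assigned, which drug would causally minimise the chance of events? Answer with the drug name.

Within every viral load level Drug Z has the lower rate, yet pooled Drug N does — Simpson's reversal.
The imbalance in viral load arose from how patients were allocated, not from anything the drug did; and viral load independently affects the outcome. The pooled gap is confounded — condition on viral load.
Within each level — low: 16.7% vs 9.5%; high: 51.8% vs 42.5% — Drug Z is lower every time.

Drug Z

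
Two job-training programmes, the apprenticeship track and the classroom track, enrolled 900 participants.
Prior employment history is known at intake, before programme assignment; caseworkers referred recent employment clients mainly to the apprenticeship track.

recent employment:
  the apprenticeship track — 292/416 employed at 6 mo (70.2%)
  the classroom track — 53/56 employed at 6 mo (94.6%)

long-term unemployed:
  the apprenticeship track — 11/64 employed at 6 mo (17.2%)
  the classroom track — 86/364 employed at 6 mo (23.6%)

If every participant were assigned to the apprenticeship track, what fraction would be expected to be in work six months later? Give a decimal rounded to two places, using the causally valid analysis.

0.45

Since prior employment history is a pre-existing factor (not a product of the programme) and it affects the outcome on its own, it is a confounder. The stratified rates, not the pooled rate, identify the causal effect.
Standardising the apprenticeship track to the population prior employment history mix: 0.524·292/416 + 0.476·11/64 = 0.450.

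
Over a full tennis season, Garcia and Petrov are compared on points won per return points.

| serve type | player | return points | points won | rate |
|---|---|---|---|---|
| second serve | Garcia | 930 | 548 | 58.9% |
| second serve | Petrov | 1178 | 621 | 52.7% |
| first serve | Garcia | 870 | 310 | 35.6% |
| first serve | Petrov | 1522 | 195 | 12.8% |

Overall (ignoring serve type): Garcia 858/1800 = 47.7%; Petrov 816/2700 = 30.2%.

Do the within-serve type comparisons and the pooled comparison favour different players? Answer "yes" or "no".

Within each serve type level (second serve 58.9% vs 52.7%; first serve 35.6% vs 12.8%), Garcia has the higher rate every time. Pooled: 47.7% vs 30.2% — Garcia has the higher rate overall. They agree.

no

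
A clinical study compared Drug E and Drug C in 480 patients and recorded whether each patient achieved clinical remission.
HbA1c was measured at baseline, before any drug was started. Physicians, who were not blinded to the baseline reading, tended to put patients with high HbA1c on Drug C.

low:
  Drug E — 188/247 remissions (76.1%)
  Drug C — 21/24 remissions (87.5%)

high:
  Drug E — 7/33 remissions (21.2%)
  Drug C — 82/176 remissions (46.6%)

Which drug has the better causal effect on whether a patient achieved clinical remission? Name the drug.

Drug C

Drug C is higher inside every HbA1c stratum but Drug E is higher in aggregate. Whether to stratify depends on how HbA1c relates to the drug.
HbA1c differs across drugs for reasons unrelated to any effect of the drug itself, and it separately predicts the outcome — a classic confounder. We must compare within HbA1c levels.
Within each level — low: 76.1% vs 87.5%; high: 21.2% vs 46.6% — Drug C is higher every time.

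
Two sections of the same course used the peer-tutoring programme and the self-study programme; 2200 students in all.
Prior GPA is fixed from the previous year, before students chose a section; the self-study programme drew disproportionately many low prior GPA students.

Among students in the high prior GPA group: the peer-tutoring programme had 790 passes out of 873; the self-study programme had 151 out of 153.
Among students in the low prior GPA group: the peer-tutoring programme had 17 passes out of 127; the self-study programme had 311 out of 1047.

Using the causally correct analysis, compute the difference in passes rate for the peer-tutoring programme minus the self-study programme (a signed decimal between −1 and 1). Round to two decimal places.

The prior GPA band-specific comparison favours the self-study programme throughout, but the pooled figures favour the peer-tutoring programme. The question is whether to condition on prior GPA band.
Prior GPA band is set before the teaching method has any effect — it is not caused by the teaching method — and it independently drives the outcome. That makes it a confounder, so the causal comparison is within prior GPA band levels.
Adjusting over the population distribution of prior GPA band: 0.466·(0.905−0.987) + 0.534·(0.134−0.297) = -0.125.

-0.13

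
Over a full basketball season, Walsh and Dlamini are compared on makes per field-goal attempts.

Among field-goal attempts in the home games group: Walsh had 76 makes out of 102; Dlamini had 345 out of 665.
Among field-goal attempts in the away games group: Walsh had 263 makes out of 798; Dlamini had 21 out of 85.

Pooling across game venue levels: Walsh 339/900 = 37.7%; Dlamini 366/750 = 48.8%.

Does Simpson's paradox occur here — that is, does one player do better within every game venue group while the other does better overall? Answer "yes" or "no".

Within each game venue level (home games 74.5% vs 51.9%; away games 33.0% vs 24.7%), Walsh has the higher rate every time. Pooled: 37.7% vs 48.8% — Dlamini has the higher rate overall. The two comparisons disagree.

yes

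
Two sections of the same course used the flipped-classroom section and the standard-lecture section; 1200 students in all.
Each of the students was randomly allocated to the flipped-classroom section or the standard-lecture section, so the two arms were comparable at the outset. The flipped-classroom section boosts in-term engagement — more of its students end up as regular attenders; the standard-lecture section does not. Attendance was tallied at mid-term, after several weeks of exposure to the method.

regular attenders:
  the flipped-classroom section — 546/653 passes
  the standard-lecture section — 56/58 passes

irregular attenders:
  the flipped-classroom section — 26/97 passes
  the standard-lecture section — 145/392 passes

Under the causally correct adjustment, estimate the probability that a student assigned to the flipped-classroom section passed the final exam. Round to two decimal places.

Within every mid-term attendance level the standard-lecture section has the higher rate, yet pooled the flipped-classroom section does — Simpson's reversal.
Mid-term attendance is recorded after the teaching method and is itself shifted by it — it sits on the causal path from teaching method to outcome. Conditioning on a mediator would strip out part of the effect we want; the pooled comparison gives the total causal effect.
So P(outcome | do(the flipped-classroom section)) is just the pooled rate for the flipped-classroom section: 572/750 = 0.763.

0.76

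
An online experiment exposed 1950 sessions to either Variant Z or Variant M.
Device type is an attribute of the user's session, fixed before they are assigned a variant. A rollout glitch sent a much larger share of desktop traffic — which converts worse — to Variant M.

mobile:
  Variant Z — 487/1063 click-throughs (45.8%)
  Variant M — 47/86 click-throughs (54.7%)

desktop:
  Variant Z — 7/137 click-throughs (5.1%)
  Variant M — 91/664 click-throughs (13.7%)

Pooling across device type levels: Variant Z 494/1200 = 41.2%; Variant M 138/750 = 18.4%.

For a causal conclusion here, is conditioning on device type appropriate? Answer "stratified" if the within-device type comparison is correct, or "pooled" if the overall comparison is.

stratified

Here device type is a common cause — it drives both which variant a case falls under and the outcome. The crude comparison mixes populations; the stratum-specific rates are the causally relevant ones.
Within each level — mobile: 45.8% vs 54.7%; desktop: 5.1% vs 13.7% — Variant M is higher every time.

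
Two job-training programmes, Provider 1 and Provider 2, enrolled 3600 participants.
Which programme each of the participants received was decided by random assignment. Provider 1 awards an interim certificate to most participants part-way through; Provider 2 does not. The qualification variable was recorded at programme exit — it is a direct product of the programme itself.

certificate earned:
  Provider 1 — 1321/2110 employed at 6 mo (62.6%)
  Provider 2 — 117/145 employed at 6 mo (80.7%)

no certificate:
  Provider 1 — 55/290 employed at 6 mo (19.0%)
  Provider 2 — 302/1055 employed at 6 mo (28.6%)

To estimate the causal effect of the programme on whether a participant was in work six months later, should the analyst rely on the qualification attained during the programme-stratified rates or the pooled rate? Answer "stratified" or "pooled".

The stratified and pooled comparisons disagree (Provider 2 wins within each qualification attained during the programme; Provider 1 wins overall), so the answer turns on the causal role of qualification attained during the programme.
The distribution of qualification attained during the programme is itself part of what the programme does — it is an intermediate outcome. Holding it fixed would remove that part of the effect; the total effect is the pooled difference.
Pooled: Provider 1 57.3% vs Provider 2 34.9%; Provider 1 is higher overall.

pooled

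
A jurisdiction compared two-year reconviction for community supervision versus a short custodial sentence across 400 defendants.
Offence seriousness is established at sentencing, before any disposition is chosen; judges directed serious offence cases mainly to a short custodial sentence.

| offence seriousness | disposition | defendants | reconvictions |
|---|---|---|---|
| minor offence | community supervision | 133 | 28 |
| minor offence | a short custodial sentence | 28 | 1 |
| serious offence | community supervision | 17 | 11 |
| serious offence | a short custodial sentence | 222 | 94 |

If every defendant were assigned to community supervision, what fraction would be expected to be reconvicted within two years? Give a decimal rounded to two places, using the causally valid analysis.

0.47

Offence seriousness is set before the disposition has any effect — it is not caused by the disposition — and it independently drives the outcome. That makes it a confounder, so the causal comparison is within offence seriousness levels.
Standardising community supervision to the population offence seriousness mix: 0.403·28/133 + 0.598·11/17 = 0.471.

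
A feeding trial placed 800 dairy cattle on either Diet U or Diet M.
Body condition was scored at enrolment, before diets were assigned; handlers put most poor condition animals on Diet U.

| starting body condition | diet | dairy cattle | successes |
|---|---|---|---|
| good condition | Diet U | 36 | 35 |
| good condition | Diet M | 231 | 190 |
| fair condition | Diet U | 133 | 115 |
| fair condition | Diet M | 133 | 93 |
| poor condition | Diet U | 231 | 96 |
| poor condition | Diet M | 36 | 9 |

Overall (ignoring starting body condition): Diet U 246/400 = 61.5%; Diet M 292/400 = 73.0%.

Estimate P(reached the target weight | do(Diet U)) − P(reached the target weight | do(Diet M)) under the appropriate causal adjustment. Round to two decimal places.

Starting body condition differs across diets for reasons unrelated to any effect of the diet itself, and it separately predicts the outcome — a classic confounder. We must compare within starting body condition levels.
Adjusting over the population distribution of starting body condition: 0.334·(0.972−0.823) + 0.333·(0.865−0.699) + 0.334·(0.416−0.250) = +0.160.

+0.16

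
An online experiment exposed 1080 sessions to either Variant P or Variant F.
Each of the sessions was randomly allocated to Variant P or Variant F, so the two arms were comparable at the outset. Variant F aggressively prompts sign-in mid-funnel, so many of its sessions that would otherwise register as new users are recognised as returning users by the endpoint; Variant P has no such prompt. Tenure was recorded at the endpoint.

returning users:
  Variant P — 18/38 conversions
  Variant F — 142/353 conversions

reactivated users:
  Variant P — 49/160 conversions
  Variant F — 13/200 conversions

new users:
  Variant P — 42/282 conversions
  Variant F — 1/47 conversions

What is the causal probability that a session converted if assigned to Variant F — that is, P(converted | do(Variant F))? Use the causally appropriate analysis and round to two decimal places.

Stratifying would compare variants among sessions the variants themselves sorted into user tenure groups — a form of selection on an intermediate. The unconditioned pooled rates give the total causal effect.
So P(outcome | do(Variant F)) is just the pooled rate for Variant F: 156/600 = 0.260.

0.26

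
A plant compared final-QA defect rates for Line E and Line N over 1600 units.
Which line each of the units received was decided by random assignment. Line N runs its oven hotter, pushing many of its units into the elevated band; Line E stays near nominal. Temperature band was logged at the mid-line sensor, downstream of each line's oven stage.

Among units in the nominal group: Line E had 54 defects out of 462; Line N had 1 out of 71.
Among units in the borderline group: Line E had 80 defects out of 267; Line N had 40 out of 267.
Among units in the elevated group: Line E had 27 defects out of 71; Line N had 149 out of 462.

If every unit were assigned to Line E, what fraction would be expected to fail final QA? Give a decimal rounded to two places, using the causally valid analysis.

The distribution of in-process temperature band is itself part of what the line does — it is an intermediate outcome. Holding it fixed would remove that part of the effect; the total effect is the pooled difference.
So P(outcome | do(Line E)) is just the pooled rate for Line E: 161/800 = 0.201.

0.20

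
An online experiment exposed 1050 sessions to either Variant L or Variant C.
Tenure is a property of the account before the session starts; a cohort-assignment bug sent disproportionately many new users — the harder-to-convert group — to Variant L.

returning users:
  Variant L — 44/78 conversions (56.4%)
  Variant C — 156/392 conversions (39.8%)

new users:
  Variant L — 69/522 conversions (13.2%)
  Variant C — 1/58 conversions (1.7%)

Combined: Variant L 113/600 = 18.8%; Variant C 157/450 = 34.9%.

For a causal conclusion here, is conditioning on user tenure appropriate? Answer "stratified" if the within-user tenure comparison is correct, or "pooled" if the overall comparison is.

stratified

User tenure satisfies the back-door criterion: it is not a descendant of the variant, and it blocks the spurious path from variant to outcome. Adjusting for it (i.e., using the within-user tenure rates) gives the causal effect.
Within each level — returning users: 56.4% vs 39.8%; new users: 13.2% vs 1.7% — Variant L is higher every time.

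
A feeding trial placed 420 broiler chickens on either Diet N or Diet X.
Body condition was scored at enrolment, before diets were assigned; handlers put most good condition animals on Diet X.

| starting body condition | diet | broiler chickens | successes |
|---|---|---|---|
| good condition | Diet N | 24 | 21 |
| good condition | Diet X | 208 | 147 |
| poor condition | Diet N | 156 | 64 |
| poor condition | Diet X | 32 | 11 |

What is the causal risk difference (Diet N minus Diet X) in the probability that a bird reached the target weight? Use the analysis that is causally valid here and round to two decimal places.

Diet N is higher inside every starting body condition stratum but Diet X is higher in aggregate. Whether to stratify depends on how starting body condition relates to the diet.
Starting body condition differs across diets for reasons unrelated to any effect of the diet itself, and it separately predicts the outcome — a classic confounder. We must compare within starting body condition levels.
Adjusting over the population distribution of starting body condition: 0.552·(0.875−0.707) + 0.448·(0.410−0.344) = +0.123.

+0.12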